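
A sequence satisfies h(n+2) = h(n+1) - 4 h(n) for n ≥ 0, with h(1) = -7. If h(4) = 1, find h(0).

Let h(0) = v.
h(2) = -7 - 4v
h(3) = 21 - 4v
h(4) = 49 + 12v
So 49 + 12v = 1, giving v = -4.

-4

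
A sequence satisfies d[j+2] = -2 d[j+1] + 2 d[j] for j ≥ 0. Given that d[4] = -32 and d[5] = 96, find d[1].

8

Rearranging, d[j-2] = (d[j] + 2 d[j-1]) / 2.
d[3] = (96 + 2(-32)) / 2 = 32/2 = 16
d[2] = (-32 + 2(16)) / 2 = 0/2 = 0
d[1] = (16 + 2(0)) / 2 = 16/2 = 8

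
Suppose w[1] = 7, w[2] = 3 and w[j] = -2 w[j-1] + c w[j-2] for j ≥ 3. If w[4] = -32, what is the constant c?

4

w[3] = -6 + 7c
w[4] = 12 - 11c
So 12 - 11c = -32, giving c = 4.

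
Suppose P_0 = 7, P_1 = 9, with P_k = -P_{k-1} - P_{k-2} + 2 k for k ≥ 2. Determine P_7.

13

P_2 = -9 - 7 + 4 = -12
P_3 = -(-12) - 9 + 6 = 9
P_4 = -9 - (-12) + 8 = 11
P_5 = -11 - 9 + 10 = -10
P_6 = -(-10) - 11 + 12 = 11
P_7 = -11 - (-10) + 14 = 13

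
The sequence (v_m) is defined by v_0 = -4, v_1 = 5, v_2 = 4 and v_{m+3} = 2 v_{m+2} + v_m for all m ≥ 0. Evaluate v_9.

688

v_3 = 2·4 + (-4) = 4
v_4 = 2·4 + 5 = 13
v_5 = 2·13 + 4 = 30
v_6 = 2·30 + 4 = 64
v_7 = 2·64 + 13 = 141
v_8 = 2·141 + 30 = 312
v_9 = 2·312 + 64 = 688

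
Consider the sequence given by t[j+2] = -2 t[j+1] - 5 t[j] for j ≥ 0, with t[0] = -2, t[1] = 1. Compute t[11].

t[2] = -2·1 - 5·(-2) = 8
t[3] = -2·8 - 5·1 = -21
t[4] = -2·(-21) - 5·8 = 2
t[5] = -2·2 - 5·(-21) = 101
t[6] = -2·101 - 5·2 = -212
t[7] = -2·(-212) - 5·101 = -81
t[8] = -2·(-81) - 5·(-212) = 1222
t[9] = -2·1222 - 5·(-81) = -2039
t[10] = -2·(-2039) - 5·1222 = -2032
t[11] = -2·(-2032) - 5·(-2039) = 14259

14259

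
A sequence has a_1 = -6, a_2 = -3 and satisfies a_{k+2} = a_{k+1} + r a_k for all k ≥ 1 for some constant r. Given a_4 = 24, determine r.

-3

a_3 = -3 - 6r
a_4 = -3 - 9r
So -3 - 9r = 24, giving r = -3.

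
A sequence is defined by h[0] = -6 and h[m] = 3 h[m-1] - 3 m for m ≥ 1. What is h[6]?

h[1] = 3(-6) - 3 = -21
h[2] = 3(-21) - 6 = -69
h[3] = 3(-69) - 9 = -216
h[4] = 3(-216) - 12 = -660
h[5] = 3(-660) - 15 = -1995
h[6] = 3(-1995) - 18 = -6003

-6003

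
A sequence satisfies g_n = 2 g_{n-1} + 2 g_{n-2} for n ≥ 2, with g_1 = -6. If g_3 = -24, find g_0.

3

Let g_0 = w.
g_2 = -12 + 2w
g_3 = -36 + 4w
So -36 + 4w = -24, giving w = 3.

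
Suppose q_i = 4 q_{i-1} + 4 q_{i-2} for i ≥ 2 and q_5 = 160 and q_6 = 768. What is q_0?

Rearranging, q_{i-2} = (q_i - 4 q_{i-1}) / 4.
q_4 = (768 - 4·160) / 4 = 128/4 = 32
q_3 = (160 - 4·32) / 4 = 32/4 = 8
q_2 = (32 - 4·8) / 4 = 0/4 = 0
q_1 = (8 - 4·0) / 4 = 8/4 = 2
q_0 = (0 - 4·2) / 4 = -8/4 = -2

-2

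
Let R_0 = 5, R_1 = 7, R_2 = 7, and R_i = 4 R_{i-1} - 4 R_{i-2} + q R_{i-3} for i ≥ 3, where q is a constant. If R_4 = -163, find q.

R_3 = 5q
R_4 = -28 + 27q
So -28 + 27q = -163, giving q = -5.

-5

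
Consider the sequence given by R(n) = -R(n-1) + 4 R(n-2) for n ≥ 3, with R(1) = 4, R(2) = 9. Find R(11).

-7721

R(3) = -9 + 4(4) = 7
R(4) = -7 + 4(9) = 29
R(5) = -29 + 4(7) = -1
R(6) = -(-1) + 4(29) = 117
R(7) = -117 + 4(-1) = -121
R(8) = -(-121) + 4(117) = 589
R(9) = -589 + 4(-121) = -1073
R(10) = -(-1073) + 4(589) = 3429
R(11) = -3429 + 4(-1073) = -7721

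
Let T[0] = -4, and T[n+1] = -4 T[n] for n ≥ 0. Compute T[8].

T[1] = -4*(-4) = 16
T[2] = -4*16 = -64
T[3] = -4*(-64) = 256
T[4] = -4*256 = -1024
T[5] = -4*(-1024) = 4096
T[6] = -4*4096 = -16384
T[7] = -4*(-16384) = 65536
T[8] = -4*65536 = -262144

-262144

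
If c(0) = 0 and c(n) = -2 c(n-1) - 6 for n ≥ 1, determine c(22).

8388606

The fixed point is -6/(1 + 2) = -2, so c(n) + 2 = -2(c(n-1) + 2).
Hence c(n) = 2·(-2)^n - 2.
c(22) = 2·(-2)^{22} - 2 = 2·4194304 - 2 = 8388606.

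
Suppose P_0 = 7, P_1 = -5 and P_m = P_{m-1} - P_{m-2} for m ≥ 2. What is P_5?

P_2 = (-5) - 7 = -12
P_3 = (-12) - (-5) = -7
P_4 = (-7) - (-12) = 5
P_5 = 5 - (-7) = 12

12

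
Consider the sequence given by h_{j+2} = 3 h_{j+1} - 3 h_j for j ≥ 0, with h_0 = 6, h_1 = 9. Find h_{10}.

729

h_2 = 3*9 - 3*6 = 9
h_3 = 3*9 - 3*9 = 0
h_4 = 3*0 - 3*9 = -27
h_5 = 3*(-27) - 3*0 = -81
h_6 = 3*(-81) - 3*(-27) = -162
h_7 = 3*(-162) - 3*(-81) = -243
h_8 = 3*(-243) - 3*(-162) = -243
h_9 = 3*(-243) - 3*(-243) = 0
h_{10} = 3*0 - 3*(-243) = 729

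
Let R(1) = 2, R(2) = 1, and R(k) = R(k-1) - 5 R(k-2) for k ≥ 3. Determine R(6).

101

R(3) = 1 - 5*2 = -9
R(4) = (-9) - 5*1 = -14
R(5) = (-14) - 5*(-9) = 31
R(6) = 31 - 5*(-14) = 101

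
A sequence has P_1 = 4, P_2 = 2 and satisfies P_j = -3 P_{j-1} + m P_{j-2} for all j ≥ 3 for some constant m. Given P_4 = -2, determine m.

2

P_3 = -6 + 4m
P_4 = 18 - 10m
So 18 - 10m = -2, giving m = 2.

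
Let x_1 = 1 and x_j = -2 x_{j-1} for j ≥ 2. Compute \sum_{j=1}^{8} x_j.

-85

x_2 = -2(1) = -2
x_3 = -2(-2) = 4
x_4 = -2(4) = -8
x_5 = -2(-8) = 16
x_6 = -2(16) = -32
x_7 = -2(-32) = 64
x_8 = -2(64) = -128
Sum = 1 + (-2) + 4 + (-8) + 16 + (-32) + 64 + (-128) = -85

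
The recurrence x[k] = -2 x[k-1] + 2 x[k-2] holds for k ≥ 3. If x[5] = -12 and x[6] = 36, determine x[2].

3

Rearranging, x[k-2] = (x[k] + 2 x[k-1]) / 2.
x[4] = (36 + 2·(-12)) / 2 = 12/2 = 6
x[3] = (-12 + 2·6) / 2 = 0/2 = 0
x[2] = (6 + 2·0) / 2 = 6/2 = 3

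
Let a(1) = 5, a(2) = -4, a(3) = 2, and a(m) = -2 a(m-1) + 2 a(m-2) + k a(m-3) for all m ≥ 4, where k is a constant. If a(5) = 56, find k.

a(4) = -12 + 5k
a(5) = 28 - 14k
So 28 - 14k = 56, giving k = -2.

-2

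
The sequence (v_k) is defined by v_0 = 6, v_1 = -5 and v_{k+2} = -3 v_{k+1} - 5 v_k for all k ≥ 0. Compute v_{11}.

44695

v_2 = -3*(-5) - 5*6 = -15
v_3 = -3*(-15) - 5*(-5) = 70
v_4 = -3*70 - 5*(-15) = -135
v_5 = -3*(-135) - 5*70 = 55
v_6 = -3*55 - 5*(-135) = 510
v_7 = -3*510 - 5*55 = -1805
v_8 = -3*(-1805) - 5*510 = 2865
v_9 = -3*2865 - 5*(-1805) = 430
v_{10} = -3*430 - 5*2865 = -15615
v_{11} = -3*(-15615) - 5*430 = 44695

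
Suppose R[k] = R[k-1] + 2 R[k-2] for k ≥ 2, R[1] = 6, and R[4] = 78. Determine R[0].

Let R[0] = y.
R[2] = 6 + 2y
R[3] = 18 + 2y
R[4] = 30 + 6y
So 30 + 6y = 78, giving y = 8.

8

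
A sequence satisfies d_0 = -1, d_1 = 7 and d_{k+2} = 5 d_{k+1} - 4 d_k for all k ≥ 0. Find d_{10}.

d_2 = 5*7 - 4*(-1) = 39
d_3 = 5*39 - 4*7 = 167
d_4 = 5*167 - 4*39 = 679
d_5 = 5*679 - 4*167 = 2727
d_6 = 5*2727 - 4*679 = 10919
d_7 = 5*10919 - 4*2727 = 43687
d_8 = 5*43687 - 4*10919 = 174759
d_9 = 5*174759 - 4*43687 = 699047
d_{10} = 5*699047 - 4*174759 = 2796199

2796199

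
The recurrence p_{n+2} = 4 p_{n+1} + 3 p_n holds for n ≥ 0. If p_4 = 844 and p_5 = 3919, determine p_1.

7

Rearranging, p_{n-2} = (p_n - 4 p_{n-1}) / 3.
p_3 = (3919 - 4·844) / 3 = 543/3 = 181
p_2 = (844 - 4·181) / 3 = 120/3 = 40
p_1 = (181 - 4·40) / 3 = 21/3 = 7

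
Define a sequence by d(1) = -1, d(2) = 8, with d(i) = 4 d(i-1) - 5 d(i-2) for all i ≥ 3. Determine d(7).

d(3) = 4·8 - 5·(-1) = 37
d(4) = 4·37 - 5·8 = 108
d(5) = 4·108 - 5·37 = 247
d(6) = 4·247 - 5·108 = 448
d(7) = 4·448 - 5·247 = 557

557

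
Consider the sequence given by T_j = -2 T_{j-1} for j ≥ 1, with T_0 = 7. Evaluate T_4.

112

T_1 = -2·7 = -14
T_2 = -2·(-14) = 28
T_3 = -2·28 = -56
T_4 = -2·(-56) = 112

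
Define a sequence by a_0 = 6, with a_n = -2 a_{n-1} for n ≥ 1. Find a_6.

384

a_1 = -2*6 = -12
a_2 = -2*(-12) = 24
a_3 = -2*24 = -48
a_4 = -2*(-48) = 96
a_5 = -2*96 = -192
a_6 = -2*(-192) = 384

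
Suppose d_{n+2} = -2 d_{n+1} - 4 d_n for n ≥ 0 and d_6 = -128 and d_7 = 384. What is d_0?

Rearranging, d_{n-2} = (d_n + 2 d_{n-1}) / -4.
d_5 = (384 + 2(-128)) / -4 = 128/-4 = -32
d_4 = (-128 + 2(-32)) / -4 = -192/-4 = 48
d_3 = (-32 + 2(48)) / -4 = 64/-4 = -16
d_2 = (48 + 2(-16)) / -4 = 16/-4 = -4
d_1 = (-16 + 2(-4)) / -4 = -24/-4 = 6
d_0 = (-4 + 2(6)) / -4 = 8/-4 = -2

-2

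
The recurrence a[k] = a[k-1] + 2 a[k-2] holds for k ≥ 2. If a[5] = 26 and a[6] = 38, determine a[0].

-4

Rearranging, a[k-2] = (a[k] - a[k-1]) / 2.
a[4] = (38 - 26) / 2 = 12/2 = 6
a[3] = (26 - 6) / 2 = 20/2 = 10
a[2] = (6 - 10) / 2 = -4/2 = -2
a[1] = (10 - (-2)) / 2 = 12/2 = 6
a[0] = (-2 - 6) / 2 = -8/2 = -4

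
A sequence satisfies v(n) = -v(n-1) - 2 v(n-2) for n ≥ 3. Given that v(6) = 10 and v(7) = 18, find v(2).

-4

Rearranging, v(n-2) = (v(n) + v(n-1)) / -2.
v(5) = (18 + 10) / -2 = 28/-2 = -14
v(4) = (10 + (-14)) / -2 = -4/-2 = 2
v(3) = (-14 + 2) / -2 = -12/-2 = 6
v(2) = (2 + 6) / -2 = 8/-2 = -4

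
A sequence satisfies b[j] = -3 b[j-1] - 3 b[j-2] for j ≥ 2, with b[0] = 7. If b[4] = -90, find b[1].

Let b[1] = z.
b[2] = -21 - 3z
b[3] = 63 + 6z
b[4] = -126 - 9z
So -126 - 9z = -90, giving z = -4.

-4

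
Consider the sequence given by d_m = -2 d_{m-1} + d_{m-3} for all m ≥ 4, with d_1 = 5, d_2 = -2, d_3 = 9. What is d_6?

d_4 = -2·9 + 5 = -13
d_5 = -2·(-13) + (-2) = 24
d_6 = -2·24 + 9 = -39

-39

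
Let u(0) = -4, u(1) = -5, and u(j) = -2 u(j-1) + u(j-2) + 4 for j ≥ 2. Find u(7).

-761

u(2) = -2·(-5) + (-4) + 4 = 10
u(3) = -2·10 + (-5) + 4 = -21
u(4) = -2·(-21) + 10 + 4 = 56
u(5) = -2·56 + (-21) + 4 = -129
u(6) = -2·(-129) + 56 + 4 = 318
u(7) = -2·318 + (-129) + 4 = -761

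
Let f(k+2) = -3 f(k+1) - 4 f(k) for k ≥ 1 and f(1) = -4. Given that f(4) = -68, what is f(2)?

-4

Let f(2) = v.
f(3) = 16 - 3v
f(4) = -48 + 5v
So -48 + 5v = -68, giving v = -4.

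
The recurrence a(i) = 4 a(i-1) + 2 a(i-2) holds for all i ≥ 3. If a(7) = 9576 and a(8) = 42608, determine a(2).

2

Rearranging, a(i-2) = (a(i) - 4 a(i-1)) / 2.
a(6) = (42608 - 4·9576) / 2 = 4304/2 = 2152
a(5) = (9576 - 4·2152) / 2 = 968/2 = 484
a(4) = (2152 - 4·484) / 2 = 216/2 = 108
a(3) = (484 - 4·108) / 2 = 52/2 = 26
a(2) = (108 - 4·26) / 2 = 4/2 = 2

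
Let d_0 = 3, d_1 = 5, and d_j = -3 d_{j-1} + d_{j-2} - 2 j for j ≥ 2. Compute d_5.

d_2 = -3·5 + 3 - 4 = -16
d_3 = -3·(-16) + 5 - 6 = 47
d_4 = -3·47 + (-16) - 8 = -165
d_5 = -3·(-165) + 47 - 10 = 532

532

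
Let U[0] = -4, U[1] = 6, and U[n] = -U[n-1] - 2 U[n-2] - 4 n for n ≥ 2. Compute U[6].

U[2] = -6 - 2(-4) - 8 = -6
U[3] = -(-6) - 2(6) - 12 = -18
U[4] = -(-18) - 2(-6) - 16 = 14
U[5] = -14 - 2(-18) - 20 = 2
U[6] = -2 - 2(14) - 24 = -54

-54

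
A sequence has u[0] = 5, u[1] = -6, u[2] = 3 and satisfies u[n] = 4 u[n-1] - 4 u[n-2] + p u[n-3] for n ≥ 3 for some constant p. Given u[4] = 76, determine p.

u[3] = 36 + 5p
u[4] = 132 + 14p
So 132 + 14p = 76, giving p = -4.

-4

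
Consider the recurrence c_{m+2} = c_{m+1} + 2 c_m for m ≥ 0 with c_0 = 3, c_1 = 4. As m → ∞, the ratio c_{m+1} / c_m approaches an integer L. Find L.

2

The characteristic equation is r^2 - r - 2 = 0, which factors as (r - 2)(r + 1) = 0.
So the roots are 2 and -1. Since |2| > |-1| and the coefficient of 2^m is non-zero, the ratio tends to 2.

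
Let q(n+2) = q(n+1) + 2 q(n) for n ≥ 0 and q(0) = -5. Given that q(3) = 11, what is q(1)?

Let q(1) = x.
q(2) = -10 + x
q(3) = -10 + 3x
So -10 + 3x = 11, giving x = 7.

7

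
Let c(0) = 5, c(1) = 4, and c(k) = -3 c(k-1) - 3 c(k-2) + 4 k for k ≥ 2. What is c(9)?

c(2) = -3·4 - 3·5 + 8 = -19
c(3) = -3·(-19) - 3·4 + 12 = 57
c(4) = -3·57 - 3·(-19) + 16 = -98
c(5) = -3·(-98) - 3·57 + 20 = 143
c(6) = -3·143 - 3·(-98) + 24 = -111
c(7) = -3·(-111) - 3·143 + 28 = -68
c(8) = -3·(-68) - 3·(-111) + 32 = 569
c(9) = -3·569 - 3·(-68) + 36 = -1467

-1467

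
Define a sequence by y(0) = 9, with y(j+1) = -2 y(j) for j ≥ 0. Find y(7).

-1152

y(1) = -2*9 = -18
y(2) = -2*(-18) = 36
y(3) = -2*36 = -72
y(4) = -2*(-72) = 144
y(5) = -2*144 = -288
y(6) = -2*(-288) = 576
y(7) = -2*576 = -1152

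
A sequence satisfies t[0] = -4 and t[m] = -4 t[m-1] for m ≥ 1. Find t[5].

t[1] = -4*(-4) = 16
t[2] = -4*16 = -64
t[3] = -4*(-64) = 256
t[4] = -4*256 = -1024
t[5] = -4*(-1024) = 4096

4096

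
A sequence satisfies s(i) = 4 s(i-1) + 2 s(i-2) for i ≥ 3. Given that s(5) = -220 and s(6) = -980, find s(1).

Rearranging, s(i-2) = (s(i) - 4 s(i-1)) / 2.
s(4) = (-980 - 4*(-220)) / 2 = -100/2 = -50
s(3) = (-220 - 4*(-50)) / 2 = -20/2 = -10
s(2) = (-50 - 4*(-10)) / 2 = -10/2 = -5
s(1) = (-10 - 4*(-5)) / 2 = 10/2 = 5

5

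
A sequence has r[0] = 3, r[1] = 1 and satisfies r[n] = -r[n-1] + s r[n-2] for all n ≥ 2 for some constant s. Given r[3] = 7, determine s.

-3

r[2] = -1 + 3s
r[3] = 1 - 2s
So 1 - 2s = 7, giving s = -3.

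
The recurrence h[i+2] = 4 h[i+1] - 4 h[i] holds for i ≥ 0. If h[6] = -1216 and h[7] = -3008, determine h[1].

7

Rearranging, h[i-2] = (h[i] - 4 h[i-1]) / -4.
h[5] = (-3008 - 4*(-1216)) / -4 = 1856/-4 = -464
h[4] = (-1216 - 4*(-464)) / -4 = 640/-4 = -160
h[3] = (-464 - 4*(-160)) / -4 = 176/-4 = -44
h[2] = (-160 - 4*(-44)) / -4 = 16/-4 = -4
h[1] = (-44 - 4*(-4)) / -4 = -28/-4 = 7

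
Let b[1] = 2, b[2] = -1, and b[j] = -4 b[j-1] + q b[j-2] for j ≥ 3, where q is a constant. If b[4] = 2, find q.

-2

b[3] = 4 + 2q
b[4] = -16 - 9q
So -16 - 9q = 2, giving q = -2.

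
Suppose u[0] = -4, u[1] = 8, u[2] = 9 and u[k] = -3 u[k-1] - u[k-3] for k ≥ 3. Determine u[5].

-192

u[3] = -3(9) - (-4) = -23
u[4] = -3(-23) - 8 = 61
u[5] = -3(61) - 9 = -192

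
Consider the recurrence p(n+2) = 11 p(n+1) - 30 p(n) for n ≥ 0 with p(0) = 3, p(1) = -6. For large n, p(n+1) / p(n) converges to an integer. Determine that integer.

6

The characteristic equation is r^2 - 11r + 30 = 0, which factors as (r - 6)(r - 5) = 0.
So the roots are 6 and 5. Since |6| > |5| and the coefficient of 6^n is non-zero, the ratio tends to 6.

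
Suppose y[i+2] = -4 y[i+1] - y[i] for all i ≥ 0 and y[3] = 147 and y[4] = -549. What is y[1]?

9

Rearranging, y[i-2] = -(y[i] + 4 y[i-1]).
y[2] = -(-549 + 4(147)) = -39
y[1] = -(147 + 4(-39)) = 9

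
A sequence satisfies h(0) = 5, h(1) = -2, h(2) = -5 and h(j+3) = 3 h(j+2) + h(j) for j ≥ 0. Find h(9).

h(3) = 3(-5) + 5 = -10
h(4) = 3(-10) + (-2) = -32
h(5) = 3(-32) + (-5) = -101
h(6) = 3(-101) + (-10) = -313
h(7) = 3(-313) + (-32) = -971
h(8) = 3(-971) + (-101) = -3014
h(9) = 3(-3014) + (-313) = -9355

-9355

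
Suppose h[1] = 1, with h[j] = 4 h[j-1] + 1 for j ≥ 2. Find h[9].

87381

h[2] = 4·1 + 1 = 5
h[3] = 4·5 + 1 = 21
h[4] = 4·21 + 1 = 85
h[5] = 4·85 + 1 = 341
h[6] = 4·341 + 1 = 1365
h[7] = 4·1365 + 1 = 5461
h[8] = 4·5461 + 1 = 21845
h[9] = 4·21845 + 1 = 87381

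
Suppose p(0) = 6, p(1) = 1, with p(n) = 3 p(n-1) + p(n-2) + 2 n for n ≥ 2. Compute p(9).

p(2) = 3·1 + 6 + 4 = 13
p(3) = 3·13 + 1 + 6 = 46
p(4) = 3·46 + 13 + 8 = 159
p(5) = 3·159 + 46 + 10 = 533
p(6) = 3·533 + 159 + 12 = 1770
p(7) = 3·1770 + 533 + 14 = 5857
p(8) = 3·5857 + 1770 + 16 = 19357
p(9) = 3·19357 + 5857 + 18 = 63946

63946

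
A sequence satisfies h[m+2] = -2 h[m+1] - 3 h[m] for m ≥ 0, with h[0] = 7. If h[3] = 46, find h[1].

4

Let h[1] = z.
h[2] = -21 - 2z
h[3] = 42 + z
So 42 + z = 46, giving z = 4.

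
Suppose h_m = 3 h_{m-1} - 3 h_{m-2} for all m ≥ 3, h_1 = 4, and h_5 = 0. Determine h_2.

8

Let h_2 = w.
h_3 = -12 + 3w
h_4 = -36 + 6w
h_5 = -72 + 9w
So -72 + 9w = 0, giving w = 8.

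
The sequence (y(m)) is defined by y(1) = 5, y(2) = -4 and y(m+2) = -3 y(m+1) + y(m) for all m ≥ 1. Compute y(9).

21653

y(3) = -3*(-4) + 5 = 17
y(4) = -3*17 + (-4) = -55
y(5) = -3*(-55) + 17 = 182
y(6) = -3*182 + (-55) = -601
y(7) = -3*(-601) + 182 = 1985
y(8) = -3*1985 + (-601) = -6556
y(9) = -3*(-6556) + 1985 = 21653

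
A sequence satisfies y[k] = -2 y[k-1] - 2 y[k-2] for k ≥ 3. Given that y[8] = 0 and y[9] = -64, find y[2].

Rearranging, y[k-2] = (y[k] + 2 y[k-1]) / -2.
y[7] = (-64 + 2·0) / -2 = -64/-2 = 32
y[6] = (0 + 2·32) / -2 = 64/-2 = -32
y[5] = (32 + 2·(-32)) / -2 = -32/-2 = 16
y[4] = (-32 + 2·16) / -2 = 0/-2 = 0
y[3] = (16 + 2·0) / -2 = 16/-2 = -8
y[2] = (0 + 2·(-8)) / -2 = -16/-2 = 8

8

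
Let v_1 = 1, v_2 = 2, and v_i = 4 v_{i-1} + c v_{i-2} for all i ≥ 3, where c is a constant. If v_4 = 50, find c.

3

v_3 = 8 + c
v_4 = 32 + 6c
So 32 + 6c = 50, giving c = 3.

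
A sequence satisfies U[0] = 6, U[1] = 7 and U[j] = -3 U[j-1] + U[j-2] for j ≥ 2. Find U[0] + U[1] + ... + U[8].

-15614

U[2] = -3(7) + 6 = -15
U[3] = -3(-15) + 7 = 52
U[4] = -3(52) + (-15) = -171
U[5] = -3(-171) + 52 = 565
U[6] = -3(565) + (-171) = -1866
U[7] = -3(-1866) + 565 = 6163
U[8] = -3(6163) + (-1866) = -20355
Sum = 6 + 7 + (-15) + 52 + (-171) + 565 + (-1866) + 6163 + (-20355) = -15614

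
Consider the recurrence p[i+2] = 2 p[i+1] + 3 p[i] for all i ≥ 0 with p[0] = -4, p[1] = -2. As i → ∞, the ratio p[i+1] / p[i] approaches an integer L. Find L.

3

The characteristic equation is r^2 - 2r - 3 = 0, which factors as (r - 3)(r + 1) = 0.
So the roots are 3 and -1. Since |3| > |-1| and the coefficient of 3^i is non-zero, the ratio tends to 3.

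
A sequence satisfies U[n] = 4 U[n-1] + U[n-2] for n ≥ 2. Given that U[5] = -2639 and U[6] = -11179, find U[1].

-7

Rearranging, U[n-2] = U[n] - 4 U[n-1].
U[4] = -11179 - 4(-2639) = -623
U[3] = -2639 - 4(-623) = -147
U[2] = -623 - 4(-147) = -35
U[1] = -147 - 4(-35) = -7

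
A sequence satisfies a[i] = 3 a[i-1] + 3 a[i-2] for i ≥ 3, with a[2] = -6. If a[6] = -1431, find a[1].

Let a[1] = v.
a[3] = -18 + 3v
a[4] = -72 + 9v
a[5] = -270 + 36v
a[6] = -1026 + 135v
So -1026 + 135v = -1431, giving v = -3.

-3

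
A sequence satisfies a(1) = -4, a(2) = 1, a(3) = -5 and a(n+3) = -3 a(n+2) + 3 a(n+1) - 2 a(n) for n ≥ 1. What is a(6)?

a(4) = -3·(-5) + 3·1 - 2·(-4) = 26
a(5) = -3·26 + 3·(-5) - 2·1 = -95
a(6) = -3·(-95) + 3·26 - 2·(-5) = 373

373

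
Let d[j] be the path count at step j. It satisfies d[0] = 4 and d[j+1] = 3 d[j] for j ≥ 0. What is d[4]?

324

d[1] = 3·4 = 12
d[2] = 3·12 = 36
d[3] = 3·36 = 108
d[4] = 3·108 = 324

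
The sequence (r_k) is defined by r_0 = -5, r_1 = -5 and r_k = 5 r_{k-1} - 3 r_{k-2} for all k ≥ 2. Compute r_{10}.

r_2 = 5(-5) - 3(-5) = -10
r_3 = 5(-10) - 3(-5) = -35
r_4 = 5(-35) - 3(-10) = -145
r_5 = 5(-145) - 3(-35) = -620
r_6 = 5(-620) - 3(-145) = -2665
r_7 = 5(-2665) - 3(-620) = -11465
r_8 = 5(-11465) - 3(-2665) = -49330
r_9 = 5(-49330) - 3(-11465) = -212255
r_{10} = 5(-212255) - 3(-49330) = -913285

-913285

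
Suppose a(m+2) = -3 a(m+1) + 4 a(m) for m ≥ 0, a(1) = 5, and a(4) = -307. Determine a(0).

-1

Let a(0) = y.
a(2) = -15 + 4y
a(3) = 65 - 12y
a(4) = -255 + 52y
So -255 + 52y = -307, giving y = -1.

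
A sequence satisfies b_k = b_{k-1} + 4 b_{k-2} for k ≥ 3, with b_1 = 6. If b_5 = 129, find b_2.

1

Let b_2 = x.
b_3 = 24 + x
b_4 = 24 + 5x
b_5 = 120 + 9x
So 120 + 9x = 129, giving x = 1.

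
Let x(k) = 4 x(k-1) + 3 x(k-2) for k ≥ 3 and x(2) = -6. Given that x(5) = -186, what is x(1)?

Let x(1) = w.
x(3) = -24 + 3w
x(4) = -114 + 12w
x(5) = -528 + 57w
So -528 + 57w = -186, giving w = 6.

6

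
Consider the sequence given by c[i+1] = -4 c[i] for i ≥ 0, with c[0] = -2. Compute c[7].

32768

c[1] = -4·(-2) = 8
c[2] = -4·8 = -32
c[3] = -4·(-32) = 128
c[4] = -4·128 = -512
c[5] = -4·(-512) = 2048
c[6] = -4·2048 = -8192
c[7] = -4·(-8192) = 32768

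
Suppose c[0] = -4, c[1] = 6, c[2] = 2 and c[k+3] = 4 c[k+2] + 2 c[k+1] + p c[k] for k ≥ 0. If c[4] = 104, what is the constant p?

c[3] = 20 - 4p
c[4] = 84 - 10p
So 84 - 10p = 104, giving p = -2.

-2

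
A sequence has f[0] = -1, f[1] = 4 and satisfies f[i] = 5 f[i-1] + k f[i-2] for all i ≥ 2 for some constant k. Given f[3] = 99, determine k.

1

f[2] = 20 - k
f[3] = 100 - k
So 100 - k = 99, giving k = 1.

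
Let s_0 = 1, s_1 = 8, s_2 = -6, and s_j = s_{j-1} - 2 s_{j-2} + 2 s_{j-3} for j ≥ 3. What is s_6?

-20

s_3 = (-6) - 2(8) + 2(1) = -20
s_4 = (-20) - 2(-6) + 2(8) = 8
s_5 = 8 - 2(-20) + 2(-6) = 36
s_6 = 36 - 2(8) + 2(-20) = -20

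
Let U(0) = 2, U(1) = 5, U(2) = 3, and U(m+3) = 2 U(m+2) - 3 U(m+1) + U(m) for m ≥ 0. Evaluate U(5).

-12

U(3) = 2(3) - 3(5) + 2 = -7
U(4) = 2(-7) - 3(3) + 5 = -18
U(5) = 2(-18) - 3(-7) + 3 = -12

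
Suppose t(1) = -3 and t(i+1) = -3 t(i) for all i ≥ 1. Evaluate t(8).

t(2) = -3(-3) = 9
t(3) = -3(9) = -27
t(4) = -3(-27) = 81
t(5) = -3(81) = -243
t(6) = -3(-243) = 729
t(7) = -3(729) = -2187
t(8) = -3(-2187) = 6561

6561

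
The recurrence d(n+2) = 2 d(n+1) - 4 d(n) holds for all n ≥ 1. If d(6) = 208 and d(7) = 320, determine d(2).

Rearranging, d(n-2) = (d(n) - 2 d(n-1)) / -4.
d(5) = (320 - 2*208) / -4 = -96/-4 = 24
d(4) = (208 - 2*24) / -4 = 160/-4 = -40
d(3) = (24 - 2*(-40)) / -4 = 104/-4 = -26
d(2) = (-40 - 2*(-26)) / -4 = 12/-4 = -3

-3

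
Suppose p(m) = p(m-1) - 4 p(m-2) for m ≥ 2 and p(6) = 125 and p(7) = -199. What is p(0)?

Rearranging, p(m-2) = (p(m) - p(m-1)) / -4.
p(5) = (-199 - 125) / -4 = -324/-4 = 81
p(4) = (125 - 81) / -4 = 44/-4 = -11
p(3) = (81 - (-11)) / -4 = 92/-4 = -23
p(2) = (-11 - (-23)) / -4 = 12/-4 = -3
p(1) = (-23 - (-3)) / -4 = -20/-4 = 5
p(0) = (-3 - 5) / -4 = -8/-4 = 2

2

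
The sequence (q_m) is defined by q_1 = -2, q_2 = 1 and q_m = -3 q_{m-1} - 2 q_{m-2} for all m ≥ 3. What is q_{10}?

-509

q_3 = -3·1 - 2·(-2) = 1
q_4 = -3·1 - 2·1 = -5
q_5 = -3·(-5) - 2·1 = 13
q_6 = -3·13 - 2·(-5) = -29
q_7 = -3·(-29) - 2·13 = 61
q_8 = -3·61 - 2·(-29) = -125
q_9 = -3·(-125) - 2·61 = 253
q_{10} = -3·253 - 2·(-125) = -509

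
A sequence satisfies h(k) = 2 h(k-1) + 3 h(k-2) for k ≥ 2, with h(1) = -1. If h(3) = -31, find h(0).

Let h(0) = v.
h(2) = -2 + 3v
h(3) = -7 + 6v
So -7 + 6v = -31, giving v = -4.

-4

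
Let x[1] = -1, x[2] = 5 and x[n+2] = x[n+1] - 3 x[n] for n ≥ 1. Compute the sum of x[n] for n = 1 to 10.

x[3] = 5 - 3·(-1) = 8
x[4] = 8 - 3·5 = -7
x[5] = (-7) - 3·8 = -31
x[6] = (-31) - 3·(-7) = -10
x[7] = (-10) - 3·(-31) = 83
x[8] = 83 - 3·(-10) = 113
x[9] = 113 - 3·83 = -136
x[10] = (-136) - 3·113 = -475
Sum = (-1) + 5 + 8 + (-7) + (-31) + (-10) + 83 + 113 + (-136) + (-475) = -451

-451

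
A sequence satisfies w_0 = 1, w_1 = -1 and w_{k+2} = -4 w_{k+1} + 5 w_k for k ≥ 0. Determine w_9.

w_2 = -4·(-1) + 5·1 = 9
w_3 = -4·9 + 5·(-1) = -41
w_4 = -4·(-41) + 5·9 = 209
w_5 = -4·209 + 5·(-41) = -1041
w_6 = -4·(-1041) + 5·209 = 5209
w_7 = -4·5209 + 5·(-1041) = -26041
w_8 = -4·(-26041) + 5·5209 = 130209
w_9 = -4·130209 + 5·(-26041) = -651041

-651041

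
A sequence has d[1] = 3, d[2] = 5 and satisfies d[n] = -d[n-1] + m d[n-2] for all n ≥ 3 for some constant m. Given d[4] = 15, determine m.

d[3] = -5 + 3m
d[4] = 5 + 2m
So 5 + 2m = 15, giving m = 5.

5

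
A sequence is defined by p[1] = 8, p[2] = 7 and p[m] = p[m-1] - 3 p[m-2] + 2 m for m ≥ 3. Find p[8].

-233

p[3] = 7 - 3*8 + 6 = -11
p[4] = (-11) - 3*7 + 8 = -24
p[5] = (-24) - 3*(-11) + 10 = 19
p[6] = 19 - 3*(-24) + 12 = 103
p[7] = 103 - 3*19 + 14 = 60
p[8] = 60 - 3*103 + 16 = -233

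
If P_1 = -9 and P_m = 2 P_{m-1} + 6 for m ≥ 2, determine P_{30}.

-1610612742

The fixed point is 6/(1 - 2) = -6, so P_m + 6 = 2(P_{m-1} + 6).
Hence P_m = -3·2^{m-1} - 6.
P_{30} = -3·2^{29} - 6 = -3·536870912 - 6 = -1610612742.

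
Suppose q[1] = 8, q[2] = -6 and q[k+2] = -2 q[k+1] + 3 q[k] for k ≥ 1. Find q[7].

q[3] = -2*(-6) + 3*8 = 36
q[4] = -2*36 + 3*(-6) = -90
q[5] = -2*(-90) + 3*36 = 288
q[6] = -2*288 + 3*(-90) = -846
q[7] = -2*(-846) + 3*288 = 2556

2556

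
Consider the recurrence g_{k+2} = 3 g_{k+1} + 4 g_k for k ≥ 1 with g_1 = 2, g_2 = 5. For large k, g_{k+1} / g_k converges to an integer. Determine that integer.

4

The characteristic equation is r^2 - 3r - 4 = 0, which factors as (r - 4)(r + 1) = 0.
So the roots are 4 and -1. Since |4| > |-1| and the coefficient of 4^k is non-zero, the ratio tends to 4.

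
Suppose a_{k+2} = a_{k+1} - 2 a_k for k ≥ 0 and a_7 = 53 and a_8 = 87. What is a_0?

-6

Rearranging, a_{k-2} = (a_k - a_{k-1}) / -2.
a_6 = (87 - 53) / -2 = 34/-2 = -17
a_5 = (53 - (-17)) / -2 = 70/-2 = -35
a_4 = (-17 - (-35)) / -2 = 18/-2 = -9
a_3 = (-35 - (-9)) / -2 = -26/-2 = 13
a_2 = (-9 - 13) / -2 = -22/-2 = 11
a_1 = (13 - 11) / -2 = 2/-2 = -1
a_0 = (11 - (-1)) / -2 = 12/-2 = -6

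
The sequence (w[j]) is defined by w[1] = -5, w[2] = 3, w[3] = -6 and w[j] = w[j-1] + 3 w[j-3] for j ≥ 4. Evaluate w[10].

-498

w[4] = (-6) + 3*(-5) = -21
w[5] = (-21) + 3*3 = -12
w[6] = (-12) + 3*(-6) = -30
w[7] = (-30) + 3*(-21) = -93
w[8] = (-93) + 3*(-12) = -129
w[9] = (-129) + 3*(-30) = -219
w[10] = (-219) + 3*(-93) = -498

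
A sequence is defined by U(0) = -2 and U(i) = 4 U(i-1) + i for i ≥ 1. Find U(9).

-407783

U(1) = 4·(-2) + 1 = -7
U(2) = 4·(-7) + 2 = -26
U(3) = 4·(-26) + 3 = -101
U(4) = 4·(-101) + 4 = -400
U(5) = 4·(-400) + 5 = -1595
U(6) = 4·(-1595) + 6 = -6374
U(7) = 4·(-6374) + 7 = -25489
U(8) = 4·(-25489) + 8 = -101948
U(9) = 4·(-101948) + 9 = -407783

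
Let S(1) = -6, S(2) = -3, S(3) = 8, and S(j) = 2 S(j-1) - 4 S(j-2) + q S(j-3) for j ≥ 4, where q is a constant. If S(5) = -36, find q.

4

S(4) = 28 - 6q
S(5) = 24 - 15q
So 24 - 15q = -36, giving q = 4.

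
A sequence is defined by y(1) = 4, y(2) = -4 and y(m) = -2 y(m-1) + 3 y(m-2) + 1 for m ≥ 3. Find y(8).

-4507

y(3) = -2(-4) + 3(4) + 1 = 21
y(4) = -2(21) + 3(-4) + 1 = -53
y(5) = -2(-53) + 3(21) + 1 = 170
y(6) = -2(170) + 3(-53) + 1 = -498
y(7) = -2(-498) + 3(170) + 1 = 1507
y(8) = -2(1507) + 3(-498) + 1 = -4507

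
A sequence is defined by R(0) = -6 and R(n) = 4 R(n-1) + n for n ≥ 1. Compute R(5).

-5691

R(1) = 4*(-6) + 1 = -23
R(2) = 4*(-23) + 2 = -90
R(3) = 4*(-90) + 3 = -357
R(4) = 4*(-357) + 4 = -1424
R(5) = 4*(-1424) + 5 = -5691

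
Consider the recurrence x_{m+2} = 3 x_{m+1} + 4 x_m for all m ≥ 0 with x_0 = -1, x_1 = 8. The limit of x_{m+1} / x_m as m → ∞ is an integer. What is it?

The characteristic equation is r^2 - 3r - 4 = 0, which factors as (r - 4)(r + 1) = 0.
So the roots are 4 and -1. Since |4| > |-1| and the coefficient of 4^m is non-zero, the ratio tends to 4.

4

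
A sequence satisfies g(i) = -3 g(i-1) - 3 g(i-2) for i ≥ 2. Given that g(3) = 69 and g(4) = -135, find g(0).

Rearranging, g(i-2) = (g(i) + 3 g(i-1)) / -3.
g(2) = (-135 + 3(69)) / -3 = 72/-3 = -24
g(1) = (69 + 3(-24)) / -3 = -3/-3 = 1
g(0) = (-24 + 3(1)) / -3 = -21/-3 = 7

7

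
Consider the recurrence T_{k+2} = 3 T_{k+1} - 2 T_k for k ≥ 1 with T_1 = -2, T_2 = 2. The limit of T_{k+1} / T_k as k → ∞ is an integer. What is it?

The characteristic equation is r^2 - 3r + 2 = 0, which factors as (r - 2)(r - 1) = 0.
So the roots are 2 and 1. Since |2| > |1| and the coefficient of 2^k is non-zero, the ratio tends to 2.

2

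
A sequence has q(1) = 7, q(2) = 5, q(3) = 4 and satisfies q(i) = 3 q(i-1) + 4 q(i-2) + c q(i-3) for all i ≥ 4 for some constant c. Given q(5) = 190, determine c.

3

q(4) = 32 + 7c
q(5) = 112 + 26c
So 112 + 26c = 190, giving c = 3.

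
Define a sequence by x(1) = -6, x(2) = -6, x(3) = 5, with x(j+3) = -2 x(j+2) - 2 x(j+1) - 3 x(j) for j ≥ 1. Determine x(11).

-400

x(4) = -2·5 - 2·(-6) - 3·(-6) = 20
x(5) = -2·20 - 2·5 - 3·(-6) = -32
x(6) = -2·(-32) - 2·20 - 3·5 = 9
x(7) = -2·9 - 2·(-32) - 3·20 = -14
x(8) = -2·(-14) - 2·9 - 3·(-32) = 106
x(9) = -2·106 - 2·(-14) - 3·9 = -211
x(10) = -2·(-211) - 2·106 - 3·(-14) = 252
x(11) = -2·252 - 2·(-211) - 3·106 = -400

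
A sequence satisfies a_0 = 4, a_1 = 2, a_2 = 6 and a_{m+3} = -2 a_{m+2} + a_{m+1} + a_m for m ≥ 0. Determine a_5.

a_3 = -2*6 + 2 + 4 = -6
a_4 = -2*(-6) + 6 + 2 = 20
a_5 = -2*20 + (-6) + 6 = -40

-40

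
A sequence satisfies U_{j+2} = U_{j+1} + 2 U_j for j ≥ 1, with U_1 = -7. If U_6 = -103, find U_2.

Let U_2 = x.
U_3 = -14 + x
U_4 = -14 + 3x
U_5 = -42 + 5x
U_6 = -70 + 11x
So -70 + 11x = -103, giving x = -3.

-3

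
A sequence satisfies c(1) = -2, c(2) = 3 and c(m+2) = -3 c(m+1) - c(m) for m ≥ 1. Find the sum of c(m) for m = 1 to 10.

c(3) = -3·3 - (-2) = -7
c(4) = -3·(-7) - 3 = 18
c(5) = -3·18 - (-7) = -47
c(6) = -3·(-47) - 18 = 123
c(7) = -3·123 - (-47) = -322
c(8) = -3·(-322) - 123 = 843
c(9) = -3·843 - (-322) = -2207
c(10) = -3·(-2207) - 843 = 5778
Sum = (-2) + 3 + (-7) + 18 + (-47) + 123 + (-322) + 843 + (-2207) + 5778 = 4180

4180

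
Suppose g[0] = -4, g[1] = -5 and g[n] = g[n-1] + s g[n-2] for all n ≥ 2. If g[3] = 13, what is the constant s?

g[2] = -5 - 4s
g[3] = -5 - 9s
So -5 - 9s = 13, giving s = -2.

-2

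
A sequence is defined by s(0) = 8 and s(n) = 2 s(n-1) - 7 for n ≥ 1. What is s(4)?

23

s(1) = 2(8) - 7 = 9
s(2) = 2(9) - 7 = 11
s(3) = 2(11) - 7 = 15
s(4) = 2(15) - 7 = 23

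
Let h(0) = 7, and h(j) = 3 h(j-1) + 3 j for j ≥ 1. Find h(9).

h(1) = 3*7 + 3 = 24
h(2) = 3*24 + 6 = 78
h(3) = 3*78 + 9 = 243
h(4) = 3*243 + 12 = 741
h(5) = 3*741 + 15 = 2238
h(6) = 3*2238 + 18 = 6732
h(7) = 3*6732 + 21 = 20217
h(8) = 3*20217 + 24 = 60675
h(9) = 3*60675 + 27 = 182052

182052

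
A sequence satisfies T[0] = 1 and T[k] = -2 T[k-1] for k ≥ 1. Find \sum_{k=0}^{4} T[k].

11

T[1] = -2·1 = -2
T[2] = -2·(-2) = 4
T[3] = -2·4 = -8
T[4] = -2·(-8) = 16
Sum = 1 + (-2) + 4 + (-8) + 16 = 11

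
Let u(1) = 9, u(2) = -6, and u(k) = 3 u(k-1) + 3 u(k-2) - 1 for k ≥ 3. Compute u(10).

u(3) = 3·(-6) + 3·9 - 1 = 8
u(4) = 3·8 + 3·(-6) - 1 = 5
u(5) = 3·5 + 3·8 - 1 = 38
u(6) = 3·38 + 3·5 - 1 = 128
u(7) = 3·128 + 3·38 - 1 = 497
u(8) = 3·497 + 3·128 - 1 = 1874
u(9) = 3·1874 + 3·497 - 1 = 7112
u(10) = 3·7112 + 3·1874 - 1 = 26957

26957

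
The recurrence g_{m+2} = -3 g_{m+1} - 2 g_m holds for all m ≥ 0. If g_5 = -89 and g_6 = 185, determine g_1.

Rearranging, g_{m-2} = (g_m + 3 g_{m-1}) / -2.
g_4 = (185 + 3·(-89)) / -2 = -82/-2 = 41
g_3 = (-89 + 3·41) / -2 = 34/-2 = -17
g_2 = (41 + 3·(-17)) / -2 = -10/-2 = 5
g_1 = (-17 + 3·5) / -2 = -2/-2 = 1

1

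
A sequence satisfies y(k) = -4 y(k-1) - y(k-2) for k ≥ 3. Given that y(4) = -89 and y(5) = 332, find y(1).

Rearranging, y(k-2) = -(y(k) + 4 y(k-1)).
y(3) = -(332 + 4*(-89)) = 24
y(2) = -(-89 + 4*24) = -7
y(1) = -(24 + 4*(-7)) = 4

4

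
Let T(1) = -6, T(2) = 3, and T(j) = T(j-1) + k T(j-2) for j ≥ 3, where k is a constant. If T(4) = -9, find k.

T(3) = 3 - 6k
T(4) = 3 - 3k
So 3 - 3k = -9, giving k = 4.

4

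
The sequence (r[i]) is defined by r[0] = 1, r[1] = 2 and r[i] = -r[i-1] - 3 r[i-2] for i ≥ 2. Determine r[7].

74

r[2] = -2 - 3·1 = -5
r[3] = -(-5) - 3·2 = -1
r[4] = -(-1) - 3·(-5) = 16
r[5] = -16 - 3·(-1) = -13
r[6] = -(-13) - 3·16 = -35
r[7] = -(-35) - 3·(-13) = 74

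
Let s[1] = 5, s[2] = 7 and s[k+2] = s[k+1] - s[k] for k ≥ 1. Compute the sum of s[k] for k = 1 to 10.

9

s[3] = 7 - 5 = 2
s[4] = 2 - 7 = -5
s[5] = (-5) - 2 = -7
s[6] = (-7) - (-5) = -2
s[7] = (-2) - (-7) = 5
s[8] = 5 - (-2) = 7
s[9] = 7 - 5 = 2
s[10] = 2 - 7 = -5
Sum = 5 + 7 + 2 + (-5) + (-7) + (-2) + 5 + 7 + 2 + (-5) = 9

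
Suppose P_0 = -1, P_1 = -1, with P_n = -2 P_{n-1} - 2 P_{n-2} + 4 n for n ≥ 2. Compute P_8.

-24

P_2 = -2·(-1) - 2·(-1) + 8 = 12
P_3 = -2·12 - 2·(-1) + 12 = -10
P_4 = -2·(-10) - 2·12 + 16 = 12
P_5 = -2·12 - 2·(-10) + 20 = 16
P_6 = -2·16 - 2·12 + 24 = -32
P_7 = -2·(-32) - 2·16 + 28 = 60
P_8 = -2·60 - 2·(-32) + 32 = -24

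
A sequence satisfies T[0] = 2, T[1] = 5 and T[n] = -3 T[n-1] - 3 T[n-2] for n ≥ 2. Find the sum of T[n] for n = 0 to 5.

T[2] = -3(5) - 3(2) = -21
T[3] = -3(-21) - 3(5) = 48
T[4] = -3(48) - 3(-21) = -81
T[5] = -3(-81) - 3(48) = 99
Sum = 2 + 5 + (-21) + 48 + (-81) + 99 = 52

52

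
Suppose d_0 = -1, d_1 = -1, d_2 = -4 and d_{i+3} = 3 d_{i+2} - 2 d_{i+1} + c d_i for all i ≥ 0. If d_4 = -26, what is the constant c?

1

d_3 = -10 - c
d_4 = -22 - 4c
So -22 - 4c = -26, giving c = 1.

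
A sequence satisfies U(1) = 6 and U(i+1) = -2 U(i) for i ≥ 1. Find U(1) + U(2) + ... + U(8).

-510

U(2) = -2·6 = -12
U(3) = -2·(-12) = 24
U(4) = -2·24 = -48
U(5) = -2·(-48) = 96
U(6) = -2·96 = -192
U(7) = -2·(-192) = 384
U(8) = -2·384 = -768
Sum = 6 + (-12) + 24 + (-48) + 96 + (-192) + 384 + (-768) = -510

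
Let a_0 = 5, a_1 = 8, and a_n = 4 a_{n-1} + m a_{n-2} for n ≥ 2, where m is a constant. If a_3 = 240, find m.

4

a_2 = 32 + 5m
a_3 = 128 + 28m
So 128 + 28m = 240, giving m = 4.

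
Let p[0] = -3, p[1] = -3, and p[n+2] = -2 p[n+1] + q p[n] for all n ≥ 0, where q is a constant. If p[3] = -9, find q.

1

p[2] = 6 - 3q
p[3] = -12 + 3q
So -12 + 3q = -9, giving q = 1.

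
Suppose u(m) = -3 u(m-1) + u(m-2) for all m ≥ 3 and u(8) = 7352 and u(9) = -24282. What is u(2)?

8

Rearranging, u(m-2) = u(m) + 3 u(m-1).
u(7) = -24282 + 3(7352) = -2226
u(6) = 7352 + 3(-2226) = 674
u(5) = -2226 + 3(674) = -204
u(4) = 674 + 3(-204) = 62
u(3) = -204 + 3(62) = -18
u(2) = 62 + 3(-18) = 8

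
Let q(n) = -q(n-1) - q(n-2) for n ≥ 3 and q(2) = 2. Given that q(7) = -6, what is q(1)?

Let q(1) = z.
q(3) = -2 - z
q(4) = z
q(5) = 2
q(6) = -2 - z
q(7) = z
So z = -6, giving z = -6.

-6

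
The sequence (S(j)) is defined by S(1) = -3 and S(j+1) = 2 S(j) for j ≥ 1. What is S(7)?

-192

S(2) = 2(-3) = -6
S(3) = 2(-6) = -12
S(4) = 2(-12) = -24
S(5) = 2(-24) = -48
S(6) = 2(-48) = -96
S(7) = 2(-96) = -192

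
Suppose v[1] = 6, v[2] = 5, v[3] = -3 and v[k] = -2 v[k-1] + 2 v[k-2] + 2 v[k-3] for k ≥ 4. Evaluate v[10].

v[4] = -2·(-3) + 2·5 + 2·6 = 28
v[5] = -2·28 + 2·(-3) + 2·5 = -52
v[6] = -2·(-52) + 2·28 + 2·(-3) = 154
v[7] = -2·154 + 2·(-52) + 2·28 = -356
v[8] = -2·(-356) + 2·154 + 2·(-52) = 916
v[9] = -2·916 + 2·(-356) + 2·154 = -2236
v[10] = -2·(-2236) + 2·916 + 2·(-356) = 5592

5592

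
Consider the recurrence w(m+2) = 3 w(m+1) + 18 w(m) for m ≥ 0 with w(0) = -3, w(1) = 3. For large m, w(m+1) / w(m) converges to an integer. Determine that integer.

The characteristic equation is r^2 - 3r - 18 = 0, which factors as (r - 6)(r + 3) = 0.
So the roots are 6 and -3. Since |6| > |-3| and the coefficient of 6^m is non-zero, the ratio tends to 6.

6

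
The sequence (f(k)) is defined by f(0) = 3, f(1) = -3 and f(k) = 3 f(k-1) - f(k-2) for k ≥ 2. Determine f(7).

-1563

f(2) = 3(-3) - 3 = -12
f(3) = 3(-12) - (-3) = -33
f(4) = 3(-33) - (-12) = -87
f(5) = 3(-87) - (-33) = -228
f(6) = 3(-228) - (-87) = -597
f(7) = 3(-597) - (-228) = -1563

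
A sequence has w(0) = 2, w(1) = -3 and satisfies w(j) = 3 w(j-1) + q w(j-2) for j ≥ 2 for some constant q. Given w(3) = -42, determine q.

w(2) = -9 + 2q
w(3) = -27 + 3q
So -27 + 3q = -42, giving q = -5.

-5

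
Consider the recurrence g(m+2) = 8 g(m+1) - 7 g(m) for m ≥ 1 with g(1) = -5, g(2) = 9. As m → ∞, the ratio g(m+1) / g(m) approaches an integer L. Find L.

The characteristic equation is r^2 - 8r + 7 = 0, which factors as (r - 7)(r - 1) = 0.
So the roots are 7 and 1. Since |7| > |1| and the coefficient of 7^m is non-zero, the ratio tends to 7.

7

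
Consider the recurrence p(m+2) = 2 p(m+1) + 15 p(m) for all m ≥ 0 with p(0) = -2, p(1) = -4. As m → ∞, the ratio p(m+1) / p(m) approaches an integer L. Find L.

The characteristic equation is r^2 - 2r - 15 = 0, which factors as (r - 5)(r + 3) = 0.
So the roots are 5 and -3. Since |5| > |-3| and the coefficient of 5^m is non-zero, the ratio tends to 5.

5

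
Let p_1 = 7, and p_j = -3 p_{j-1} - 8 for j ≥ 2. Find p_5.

727

p_2 = -3·7 - 8 = -29
p_3 = -3·(-29) - 8 = 79
p_4 = -3·79 - 8 = -245
p_5 = -3·(-245) - 8 = 727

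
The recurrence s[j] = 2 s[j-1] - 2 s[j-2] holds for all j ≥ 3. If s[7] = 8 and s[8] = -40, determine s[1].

Rearranging, s[j-2] = (s[j] - 2 s[j-1]) / -2.
s[6] = (-40 - 2(8)) / -2 = -56/-2 = 28
s[5] = (8 - 2(28)) / -2 = -48/-2 = 24
s[4] = (28 - 2(24)) / -2 = -20/-2 = 10
s[3] = (24 - 2(10)) / -2 = 4/-2 = -2
s[2] = (10 - 2(-2)) / -2 = 14/-2 = -7
s[1] = (-2 - 2(-7)) / -2 = 12/-2 = -6

-6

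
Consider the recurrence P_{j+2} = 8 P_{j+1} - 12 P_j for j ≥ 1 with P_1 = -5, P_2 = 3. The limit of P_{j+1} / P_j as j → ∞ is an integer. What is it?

6

The characteristic equation is r^2 - 8r + 12 = 0, which factors as (r - 6)(r - 2) = 0.
So the roots are 6 and 2. Since |6| > |2| and the coefficient of 6^j is non-zero, the ratio tends to 6.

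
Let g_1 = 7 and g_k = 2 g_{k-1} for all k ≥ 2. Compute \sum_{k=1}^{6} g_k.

g_2 = 2·7 = 14
g_3 = 2·14 = 28
g_4 = 2·28 = 56
g_5 = 2·56 = 112
g_6 = 2·112 = 224
Sum = 7 + 14 + 28 + 56 + 112 + 224 = 441

441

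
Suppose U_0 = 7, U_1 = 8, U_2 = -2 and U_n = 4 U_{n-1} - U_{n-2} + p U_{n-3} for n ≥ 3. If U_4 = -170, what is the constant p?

U_3 = -16 + 7p
U_4 = -62 + 36p
So -62 + 36p = -170, giving p = -3.

-3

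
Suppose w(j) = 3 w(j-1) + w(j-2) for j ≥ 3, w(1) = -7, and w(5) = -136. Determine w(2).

-2

Let w(2) = z.
w(3) = -7 + 3z
w(4) = -21 + 10z
w(5) = -70 + 33z
So -70 + 33z = -136, giving z = -2.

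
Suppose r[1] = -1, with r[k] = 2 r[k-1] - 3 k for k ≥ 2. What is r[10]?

-5084

r[2] = 2·(-1) - 6 = -8
r[3] = 2·(-8) - 9 = -25
r[4] = 2·(-25) - 12 = -62
r[5] = 2·(-62) - 15 = -139
r[6] = 2·(-139) - 18 = -296
r[7] = 2·(-296) - 21 = -613
r[8] = 2·(-613) - 24 = -1250
r[9] = 2·(-1250) - 27 = -2527
r[10] = 2·(-2527) - 30 = -5084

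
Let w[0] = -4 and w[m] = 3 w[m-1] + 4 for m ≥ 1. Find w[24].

The fixed point is 4/(1 - 3) = -2, so w[m] + 2 = 3(w[m-1] + 2).
Hence w[m] = -2·3^m - 2.
w[24] = -2·3^{24} - 2 = -2·282429536481 - 2 = -564859072964.

-564859072964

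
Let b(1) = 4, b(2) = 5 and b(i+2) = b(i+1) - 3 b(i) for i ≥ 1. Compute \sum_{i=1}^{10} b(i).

-296

b(3) = 5 - 3*4 = -7
b(4) = (-7) - 3*5 = -22
b(5) = (-22) - 3*(-7) = -1
b(6) = (-1) - 3*(-22) = 65
b(7) = 65 - 3*(-1) = 68
b(8) = 68 - 3*65 = -127
b(9) = (-127) - 3*68 = -331
b(10) = (-331) - 3*(-127) = 50
Sum = 4 + 5 + (-7) + (-22) + (-1) + 65 + 68 + (-127) + (-331) + 50 = -296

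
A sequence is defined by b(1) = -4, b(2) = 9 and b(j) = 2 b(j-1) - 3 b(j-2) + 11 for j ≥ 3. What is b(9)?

b(3) = 2·9 - 3·(-4) + 11 = 41
b(4) = 2·41 - 3·9 + 11 = 66
b(5) = 2·66 - 3·41 + 11 = 20
b(6) = 2·20 - 3·66 + 11 = -147
b(7) = 2·(-147) - 3·20 + 11 = -343
b(8) = 2·(-343) - 3·(-147) + 11 = -234
b(9) = 2·(-234) - 3·(-343) + 11 = 572

572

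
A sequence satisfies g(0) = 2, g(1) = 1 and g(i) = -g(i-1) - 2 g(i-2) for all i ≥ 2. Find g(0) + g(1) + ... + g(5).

-5

g(2) = -1 - 2*2 = -5
g(3) = -(-5) - 2*1 = 3
g(4) = -3 - 2*(-5) = 7
g(5) = -7 - 2*3 = -13
Sum = 2 + 1 + (-5) + 3 + 7 + (-13) = -5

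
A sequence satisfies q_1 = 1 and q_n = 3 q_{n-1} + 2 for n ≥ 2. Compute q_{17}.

86093441

The fixed point is 2/(1 - 3) = -1, so q_n + 1 = 3(q_{n-1} + 1).
Hence q_n = 2·3^{n-1} - 1.
q_{17} = 2·3^{16} - 1 = 2·43046721 - 1 = 86093441.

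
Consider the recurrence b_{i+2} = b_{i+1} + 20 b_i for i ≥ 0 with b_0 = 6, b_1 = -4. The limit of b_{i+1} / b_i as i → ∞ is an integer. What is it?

The characteristic equation is r^2 - r - 20 = 0, which factors as (r - 5)(r + 4) = 0.
So the roots are 5 and -4. Since |5| > |-4| and the coefficient of 5^i is non-zero, the ratio tends to 5.

5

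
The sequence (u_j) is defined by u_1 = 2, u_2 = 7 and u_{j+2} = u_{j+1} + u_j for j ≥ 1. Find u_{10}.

280

u_3 = 7 + 2 = 9
u_4 = 9 + 7 = 16
u_5 = 16 + 9 = 25
u_6 = 25 + 16 = 41
u_7 = 41 + 25 = 66
u_8 = 66 + 41 = 107
u_9 = 107 + 66 = 173
u_{10} = 173 + 107 = 280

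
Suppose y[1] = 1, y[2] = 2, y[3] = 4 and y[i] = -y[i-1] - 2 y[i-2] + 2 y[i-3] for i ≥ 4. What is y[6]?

y[4] = -4 - 2·2 + 2·1 = -6
y[5] = -(-6) - 2·4 + 2·2 = 2
y[6] = -2 - 2·(-6) + 2·4 = 18

18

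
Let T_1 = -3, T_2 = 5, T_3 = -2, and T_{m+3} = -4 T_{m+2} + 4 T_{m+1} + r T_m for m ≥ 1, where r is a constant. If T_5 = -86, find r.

T_4 = 28 - 3r
T_5 = -120 + 17r
So -120 + 17r = -86, giving r = 2.

2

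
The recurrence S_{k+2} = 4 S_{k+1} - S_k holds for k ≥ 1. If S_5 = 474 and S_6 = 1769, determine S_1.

Rearranging, S_{k-2} = -(S_k - 4 S_{k-1}).
S_4 = -(1769 - 4·474) = 127
S_3 = -(474 - 4·127) = 34
S_2 = -(127 - 4·34) = 9
S_1 = -(34 - 4·9) = 2

2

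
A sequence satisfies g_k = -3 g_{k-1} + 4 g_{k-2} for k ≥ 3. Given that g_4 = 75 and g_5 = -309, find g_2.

3

Rearranging, g_{k-2} = (g_k + 3 g_{k-1}) / 4.
g_3 = (-309 + 3(75)) / 4 = -84/4 = -21
g_2 = (75 + 3(-21)) / 4 = 12/4 = 3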